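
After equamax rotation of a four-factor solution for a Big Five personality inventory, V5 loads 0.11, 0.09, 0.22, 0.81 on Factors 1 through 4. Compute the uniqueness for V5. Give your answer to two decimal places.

0.28

h² = 0.11² + 0.09² + 0.22² + 0.81² = 0.0121 + 0.0081 + 0.0484 + 0.6561 = 0.7247
Uniqueness u² = 1 − h² = 1 − 0.7247 = 0.2753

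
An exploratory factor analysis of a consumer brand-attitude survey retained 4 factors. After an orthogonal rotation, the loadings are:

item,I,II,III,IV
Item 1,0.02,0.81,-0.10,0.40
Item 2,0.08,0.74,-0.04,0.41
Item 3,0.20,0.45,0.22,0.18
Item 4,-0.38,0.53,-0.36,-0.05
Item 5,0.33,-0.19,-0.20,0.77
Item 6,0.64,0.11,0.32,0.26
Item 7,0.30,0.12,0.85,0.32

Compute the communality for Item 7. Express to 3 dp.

h² = 0.30² + 0.12² + 0.85² + 0.32² = 0.0900 + 0.0144 + 0.7225 + 0.1024 = 0.9293

0.929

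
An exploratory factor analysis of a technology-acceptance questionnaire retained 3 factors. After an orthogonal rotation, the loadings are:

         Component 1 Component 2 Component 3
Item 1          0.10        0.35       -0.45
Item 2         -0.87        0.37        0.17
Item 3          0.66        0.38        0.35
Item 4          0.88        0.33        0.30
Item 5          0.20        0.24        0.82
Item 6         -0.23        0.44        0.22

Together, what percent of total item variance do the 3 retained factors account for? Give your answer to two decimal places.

66.64%

SS loadings by factor: 2.0698, 0.7639, 1.1647; total = 3.9984.
Total variance with 6 standardized items is 6, so the solution explains 3.9984/6 = 0.6664 = 66.64%.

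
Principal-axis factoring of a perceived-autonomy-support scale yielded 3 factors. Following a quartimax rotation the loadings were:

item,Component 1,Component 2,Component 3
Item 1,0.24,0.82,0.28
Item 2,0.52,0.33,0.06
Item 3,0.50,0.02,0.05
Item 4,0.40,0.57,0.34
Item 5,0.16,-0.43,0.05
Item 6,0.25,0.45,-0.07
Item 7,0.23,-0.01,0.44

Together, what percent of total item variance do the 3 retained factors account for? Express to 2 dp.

39.63%

SS loadings by factor: 0.8790, 1.4941, 0.4011; total = 2.7742.
Total variance with 7 standardized items is 7, so the solution explains 2.7742/7 = 0.3963 = 39.63%.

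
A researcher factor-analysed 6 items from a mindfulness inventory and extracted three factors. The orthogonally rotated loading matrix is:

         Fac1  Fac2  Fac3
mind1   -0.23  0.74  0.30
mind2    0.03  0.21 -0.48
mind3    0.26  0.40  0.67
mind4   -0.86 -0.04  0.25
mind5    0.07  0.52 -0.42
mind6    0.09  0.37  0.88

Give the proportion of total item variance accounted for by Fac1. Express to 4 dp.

SS loadings for Fac1 = (-0.23)² + 0.03² + 0.26² + (-0.86)² + 0.07² + 0.09² = 0.8740
Proportion of variance = 0.8740 / 6 = 0.1457.

0.1457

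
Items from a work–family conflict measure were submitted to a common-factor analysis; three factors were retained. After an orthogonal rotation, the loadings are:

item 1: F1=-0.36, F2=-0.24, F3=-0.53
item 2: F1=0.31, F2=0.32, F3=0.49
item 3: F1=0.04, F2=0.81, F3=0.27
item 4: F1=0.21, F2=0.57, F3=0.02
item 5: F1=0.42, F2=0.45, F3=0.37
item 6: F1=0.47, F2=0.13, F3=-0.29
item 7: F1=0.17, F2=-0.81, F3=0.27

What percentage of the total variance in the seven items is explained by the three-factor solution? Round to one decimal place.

51.5%

SS loadings by factor: 0.6976, 2.0165, 0.8882; total = 3.6023.
Total variance with 7 standardized items is 7, so the solution explains 3.6023/7 = 0.5146 = 51.46%.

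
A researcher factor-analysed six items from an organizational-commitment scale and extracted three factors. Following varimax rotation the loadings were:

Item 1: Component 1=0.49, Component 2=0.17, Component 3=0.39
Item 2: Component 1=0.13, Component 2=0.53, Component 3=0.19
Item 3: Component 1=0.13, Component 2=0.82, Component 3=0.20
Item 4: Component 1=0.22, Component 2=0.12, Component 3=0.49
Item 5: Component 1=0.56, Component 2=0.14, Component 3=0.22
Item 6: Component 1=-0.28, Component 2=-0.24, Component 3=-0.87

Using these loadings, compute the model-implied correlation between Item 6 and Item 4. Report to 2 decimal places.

r̂ = Σ λ_i·λ_j across factors = (-0.28)(0.22) + (-0.24)(0.12) + (-0.87)(0.49)
  = -0.0616 -0.0288 -0.4263 = -0.5167

-0.52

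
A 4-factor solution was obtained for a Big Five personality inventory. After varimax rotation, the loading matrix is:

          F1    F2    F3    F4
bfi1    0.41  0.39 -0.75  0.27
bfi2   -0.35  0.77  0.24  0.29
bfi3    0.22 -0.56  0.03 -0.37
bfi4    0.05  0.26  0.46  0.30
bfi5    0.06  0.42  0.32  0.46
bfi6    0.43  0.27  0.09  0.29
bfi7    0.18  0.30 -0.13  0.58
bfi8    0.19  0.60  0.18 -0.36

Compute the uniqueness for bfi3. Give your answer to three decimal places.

h² = 0.22² + (-0.56)² + 0.03² + (-0.37)² = 0.0484 + 0.3136 + 0.0009 + 0.1369 = 0.4998
Uniqueness u² = 1 − h² = 1 − 0.4998 = 0.5002

0.500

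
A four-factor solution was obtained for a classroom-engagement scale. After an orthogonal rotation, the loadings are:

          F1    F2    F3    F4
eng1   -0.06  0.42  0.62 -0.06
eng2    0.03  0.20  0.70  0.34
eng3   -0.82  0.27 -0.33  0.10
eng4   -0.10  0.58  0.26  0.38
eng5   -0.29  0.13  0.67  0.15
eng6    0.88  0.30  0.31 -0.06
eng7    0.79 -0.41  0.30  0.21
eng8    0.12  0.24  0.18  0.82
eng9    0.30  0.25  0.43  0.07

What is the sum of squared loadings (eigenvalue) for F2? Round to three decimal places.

SS loadings for F2 = 0.42² + 0.20² + 0.27² + 0.58² + 0.13² + 0.30² + (-0.41)² + 0.24² + 0.25² = 0.1764 + 0.0400 + 0.0729 + 0.3364 + 0.0169 + 0.0900 + 0.1681 + 0.0576 + 0.0625 = 1.0208

1.021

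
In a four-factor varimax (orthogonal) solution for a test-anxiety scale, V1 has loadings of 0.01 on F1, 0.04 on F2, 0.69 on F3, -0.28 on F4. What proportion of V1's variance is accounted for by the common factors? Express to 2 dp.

0.56

h² = 0.01² + 0.04² + 0.69² + (-0.28)² = 0.0001 + 0.0016 + 0.4761 + 0.0784 = 0.5562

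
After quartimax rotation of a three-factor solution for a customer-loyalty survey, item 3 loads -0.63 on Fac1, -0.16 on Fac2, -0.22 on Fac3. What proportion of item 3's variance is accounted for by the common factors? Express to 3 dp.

0.471

h² = (-0.63)² + (-0.16)² + (-0.22)² = 0.3969 + 0.0256 + 0.0484 = 0.4709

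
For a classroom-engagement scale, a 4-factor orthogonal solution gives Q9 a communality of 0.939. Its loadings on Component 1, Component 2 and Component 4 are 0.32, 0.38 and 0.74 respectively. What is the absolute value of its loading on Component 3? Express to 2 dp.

Under orthogonal rotation h² = Σλ², so λ_Component 3² = h² − (0.7944) = 0.939 − 0.7944 = 0.1446.
|λ| = √0.1446 = 0.3803.

0.38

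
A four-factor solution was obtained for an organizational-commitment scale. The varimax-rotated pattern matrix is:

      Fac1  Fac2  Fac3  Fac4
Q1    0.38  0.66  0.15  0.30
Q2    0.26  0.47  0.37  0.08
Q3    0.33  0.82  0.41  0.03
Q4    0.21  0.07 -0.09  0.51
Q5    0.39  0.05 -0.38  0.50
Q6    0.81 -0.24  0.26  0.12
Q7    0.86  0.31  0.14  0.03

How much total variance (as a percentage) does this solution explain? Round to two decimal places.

Communalities: 0.6925, 0.4318, 0.9503, 0.3172, 0.5490, 0.7957, 0.8562; Σh² = 4.5927.
Total variance with 7 standardized items is 7, so the solution explains 4.5927/7 = 0.6561 = 65.61%.

65.61%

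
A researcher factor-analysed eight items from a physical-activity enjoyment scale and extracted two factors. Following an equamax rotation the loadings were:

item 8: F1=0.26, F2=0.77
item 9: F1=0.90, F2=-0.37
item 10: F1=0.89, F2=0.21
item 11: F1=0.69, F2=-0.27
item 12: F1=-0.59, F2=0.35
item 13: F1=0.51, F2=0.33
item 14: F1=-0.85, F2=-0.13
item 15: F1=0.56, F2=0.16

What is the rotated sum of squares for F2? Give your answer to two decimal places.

SS loadings for F2 = 0.77² + (-0.37)² + 0.21² + (-0.27)² + 0.35² + 0.33² + (-0.13)² + 0.16² = 0.5929 + 0.1369 + 0.0441 + 0.0729 + 0.1225 + 0.1089 + 0.0169 + 0.0256 = 1.1207

1.12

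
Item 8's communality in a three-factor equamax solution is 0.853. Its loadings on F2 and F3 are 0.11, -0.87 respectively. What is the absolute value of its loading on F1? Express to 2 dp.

Under orthogonal rotation h² = Σλ², so λ_F1² = h² − (0.7690) = 0.853 − 0.7690 = 0.0840.
|λ| = √0.0840 = 0.2898.

0.29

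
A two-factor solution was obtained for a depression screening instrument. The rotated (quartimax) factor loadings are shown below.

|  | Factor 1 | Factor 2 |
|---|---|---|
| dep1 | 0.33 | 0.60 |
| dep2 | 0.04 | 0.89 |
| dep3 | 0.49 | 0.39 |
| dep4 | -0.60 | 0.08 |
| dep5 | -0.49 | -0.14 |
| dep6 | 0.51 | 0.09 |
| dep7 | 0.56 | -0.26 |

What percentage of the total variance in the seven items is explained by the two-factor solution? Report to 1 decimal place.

41.9%

Communalities: 0.4689, 0.7937, 0.3922, 0.3664, 0.2597, 0.2682, 0.3812; Σh² = 2.9303.
Total variance with 7 standardized items is 7, so the solution explains 2.9303/7 = 0.4186 = 41.86%.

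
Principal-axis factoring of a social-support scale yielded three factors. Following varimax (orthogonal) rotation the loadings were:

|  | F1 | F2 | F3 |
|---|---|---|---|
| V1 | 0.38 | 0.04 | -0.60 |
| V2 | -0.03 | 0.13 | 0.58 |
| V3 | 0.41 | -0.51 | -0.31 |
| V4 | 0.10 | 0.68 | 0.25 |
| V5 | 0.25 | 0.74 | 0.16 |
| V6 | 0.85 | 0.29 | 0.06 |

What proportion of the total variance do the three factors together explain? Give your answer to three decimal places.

0.561

Communalities: 0.5060, 0.3542, 0.5243, 0.5349, 0.6357, 0.8102; Σh² = 3.3653.
Total variance with 6 standardized items is 6, so the solution explains 3.3653/6 = 0.5609.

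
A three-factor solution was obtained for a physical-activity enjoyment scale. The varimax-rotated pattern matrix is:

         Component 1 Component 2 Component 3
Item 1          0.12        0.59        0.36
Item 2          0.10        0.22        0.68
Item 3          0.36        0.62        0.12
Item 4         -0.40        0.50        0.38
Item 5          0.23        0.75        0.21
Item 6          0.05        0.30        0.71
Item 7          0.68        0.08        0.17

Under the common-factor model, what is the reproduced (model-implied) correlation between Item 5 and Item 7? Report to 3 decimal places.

r̂ = Σ λ_i·λ_j across factors = (0.23)(0.68) + (0.75)(0.08) + (0.21)(0.17)
  = +0.1564 +0.0600 +0.0357 = 0.2521

0.252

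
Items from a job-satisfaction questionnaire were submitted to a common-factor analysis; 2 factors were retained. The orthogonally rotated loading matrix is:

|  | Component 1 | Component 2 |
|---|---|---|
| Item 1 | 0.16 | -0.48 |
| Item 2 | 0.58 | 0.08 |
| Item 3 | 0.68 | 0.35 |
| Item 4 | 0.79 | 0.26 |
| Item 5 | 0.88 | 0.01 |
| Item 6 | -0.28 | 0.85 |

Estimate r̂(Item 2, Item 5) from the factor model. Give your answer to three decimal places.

r̂ = Σ λ_i·λ_j across factors = (0.58)(0.88) + (0.08)(0.01)
  = +0.5104 +0.0008 = 0.5112

0.511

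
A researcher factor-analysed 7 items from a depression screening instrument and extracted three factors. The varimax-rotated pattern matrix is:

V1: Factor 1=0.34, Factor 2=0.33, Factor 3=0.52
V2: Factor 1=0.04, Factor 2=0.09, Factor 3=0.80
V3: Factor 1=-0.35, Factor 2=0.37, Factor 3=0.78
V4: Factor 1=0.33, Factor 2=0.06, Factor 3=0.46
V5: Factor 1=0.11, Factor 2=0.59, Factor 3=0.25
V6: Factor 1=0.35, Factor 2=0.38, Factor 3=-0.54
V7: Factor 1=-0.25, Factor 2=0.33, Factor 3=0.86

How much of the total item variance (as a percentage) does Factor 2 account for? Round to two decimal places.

12.27%

SS loadings for Factor 2 = 0.33² + 0.09² + 0.37² + 0.06² + 0.59² + 0.38² + 0.33² = 0.8589
With 7 standardized items, total variance = 7. Proportion = 0.8589/7 = 0.1227 → 12.27%.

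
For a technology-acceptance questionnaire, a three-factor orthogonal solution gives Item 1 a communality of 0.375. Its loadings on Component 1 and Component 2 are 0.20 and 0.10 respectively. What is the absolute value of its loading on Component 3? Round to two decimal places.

Under orthogonal rotation h² = Σλ², so λ_Component 3² = h² − (0.0500) = 0.375 − 0.0500 = 0.3250.
|λ| = √0.3250 = 0.5701.

0.57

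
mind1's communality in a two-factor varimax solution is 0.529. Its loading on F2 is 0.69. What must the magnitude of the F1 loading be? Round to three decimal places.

Under orthogonal rotation h² = Σλ², so λ_F1² = h² − (0.4761) = 0.529 − 0.4761 = 0.0529.
|λ| = √0.0529 = 0.2300.

0.230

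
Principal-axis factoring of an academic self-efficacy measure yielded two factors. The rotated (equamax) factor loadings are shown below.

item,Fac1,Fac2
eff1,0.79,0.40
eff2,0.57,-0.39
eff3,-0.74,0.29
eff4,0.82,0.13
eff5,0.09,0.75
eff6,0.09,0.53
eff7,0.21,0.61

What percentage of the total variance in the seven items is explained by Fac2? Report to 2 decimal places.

23.27%

SS loadings for Fac2 = 0.40² + (-0.39)² + 0.29² + 0.13² + 0.75² + 0.53² + 0.61² = 1.6286
With 7 standardized items, total variance = 7. Proportion = 1.6286/7 = 0.2327 → 23.27%.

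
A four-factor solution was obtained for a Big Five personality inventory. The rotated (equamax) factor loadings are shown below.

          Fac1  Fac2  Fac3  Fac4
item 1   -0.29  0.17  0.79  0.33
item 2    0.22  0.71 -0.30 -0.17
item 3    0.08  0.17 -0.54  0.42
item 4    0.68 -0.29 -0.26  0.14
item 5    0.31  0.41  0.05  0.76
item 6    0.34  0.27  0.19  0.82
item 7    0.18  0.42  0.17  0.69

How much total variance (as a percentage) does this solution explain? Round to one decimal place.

73.0%

SS loadings by factor: 0.8454, 1.0634, 1.1408, 2.0599; total = 5.1095.
Total variance with 7 standardized items is 7, so the solution explains 5.1095/7 = 0.7299 = 72.99%.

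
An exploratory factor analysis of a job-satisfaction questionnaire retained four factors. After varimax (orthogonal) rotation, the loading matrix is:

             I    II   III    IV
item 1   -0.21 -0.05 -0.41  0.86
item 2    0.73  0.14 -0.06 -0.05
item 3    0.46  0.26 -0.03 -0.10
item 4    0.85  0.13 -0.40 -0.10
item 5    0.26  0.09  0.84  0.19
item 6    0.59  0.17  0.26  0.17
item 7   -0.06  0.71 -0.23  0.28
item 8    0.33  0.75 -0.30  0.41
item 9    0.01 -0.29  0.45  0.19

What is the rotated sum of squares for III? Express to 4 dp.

SS loadings for III = (-0.41)² + (-0.06)² + (-0.03)² + (-0.40)² + 0.84² + 0.26² + (-0.23)² + (-0.30)² + 0.45² = 0.1681 + 0.0036 + 0.0009 + 0.1600 + 0.7056 + 0.0676 + 0.0529 + 0.0900 + 0.2025 = 1.4512

1.4512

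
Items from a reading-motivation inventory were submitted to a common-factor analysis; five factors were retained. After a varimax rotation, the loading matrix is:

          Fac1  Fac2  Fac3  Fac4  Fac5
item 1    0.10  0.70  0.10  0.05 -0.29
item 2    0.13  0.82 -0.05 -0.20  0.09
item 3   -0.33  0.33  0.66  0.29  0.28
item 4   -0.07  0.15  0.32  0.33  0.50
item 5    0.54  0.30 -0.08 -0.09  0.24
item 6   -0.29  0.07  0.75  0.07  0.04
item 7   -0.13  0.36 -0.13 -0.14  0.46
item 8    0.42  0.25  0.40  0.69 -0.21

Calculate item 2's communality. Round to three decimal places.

0.740

h² = 0.13² + 0.82² + (-0.05)² + (-0.20)² + 0.09² = 0.0169 + 0.6724 + 0.0025 + 0.0400 + 0.0081 = 0.7399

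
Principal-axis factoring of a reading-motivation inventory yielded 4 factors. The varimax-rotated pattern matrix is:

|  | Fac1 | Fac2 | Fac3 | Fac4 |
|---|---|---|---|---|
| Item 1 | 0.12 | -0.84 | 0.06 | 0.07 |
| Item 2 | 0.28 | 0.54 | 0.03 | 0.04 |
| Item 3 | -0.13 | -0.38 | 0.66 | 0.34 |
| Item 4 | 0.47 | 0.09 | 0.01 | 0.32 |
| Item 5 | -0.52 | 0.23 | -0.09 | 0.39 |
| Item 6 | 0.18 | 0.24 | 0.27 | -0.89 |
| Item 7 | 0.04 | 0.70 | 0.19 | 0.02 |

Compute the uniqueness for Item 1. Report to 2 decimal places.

0.27

h² = 0.12² + (-0.84)² + 0.06² + 0.07² = 0.0144 + 0.7056 + 0.0036 + 0.0049 = 0.7285
Uniqueness u² = 1 − h² = 1 − 0.7285 = 0.2715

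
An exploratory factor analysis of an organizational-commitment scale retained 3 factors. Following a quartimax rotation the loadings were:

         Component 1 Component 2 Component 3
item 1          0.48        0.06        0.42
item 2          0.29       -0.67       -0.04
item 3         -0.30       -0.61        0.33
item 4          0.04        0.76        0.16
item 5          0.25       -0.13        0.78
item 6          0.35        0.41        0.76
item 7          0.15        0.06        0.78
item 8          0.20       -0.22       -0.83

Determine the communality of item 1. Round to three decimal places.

0.410

h² = 0.48² + 0.06² + 0.42² = 0.2304 + 0.0036 + 0.1764 = 0.4104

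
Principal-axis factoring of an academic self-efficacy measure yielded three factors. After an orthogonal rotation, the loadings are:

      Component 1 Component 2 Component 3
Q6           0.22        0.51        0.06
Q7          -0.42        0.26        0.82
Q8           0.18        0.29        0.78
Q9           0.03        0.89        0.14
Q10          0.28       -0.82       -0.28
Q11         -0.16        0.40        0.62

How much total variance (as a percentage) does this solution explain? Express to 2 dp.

69.42%

Communalities: 0.3121, 0.9164, 0.7249, 0.8126, 0.8292, 0.5700; Σh² = 4.1652.
Total variance with 6 standardized items is 6, so the solution explains 4.1652/6 = 0.6942 = 69.42%.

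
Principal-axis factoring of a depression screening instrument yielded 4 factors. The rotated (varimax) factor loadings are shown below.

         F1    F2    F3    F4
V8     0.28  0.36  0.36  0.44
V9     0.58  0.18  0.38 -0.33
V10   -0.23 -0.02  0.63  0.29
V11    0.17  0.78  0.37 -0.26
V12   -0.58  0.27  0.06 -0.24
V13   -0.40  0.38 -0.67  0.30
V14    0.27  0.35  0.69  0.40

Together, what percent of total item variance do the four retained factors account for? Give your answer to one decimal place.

Communalities: 0.5312, 0.6221, 0.5343, 0.8418, 0.4705, 0.8433, 0.8315; Σh² = 4.6747.
Total variance with 7 standardized items is 7, so the solution explains 4.6747/7 = 0.6678 = 66.78%.

66.8%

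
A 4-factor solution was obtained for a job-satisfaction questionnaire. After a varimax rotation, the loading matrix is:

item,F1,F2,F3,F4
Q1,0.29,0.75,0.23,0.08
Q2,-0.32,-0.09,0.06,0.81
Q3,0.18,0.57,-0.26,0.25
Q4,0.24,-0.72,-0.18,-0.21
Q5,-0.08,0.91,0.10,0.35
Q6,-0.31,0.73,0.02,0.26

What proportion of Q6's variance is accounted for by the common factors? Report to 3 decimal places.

0.697

h² = (-0.31)² + 0.73² + 0.02² + 0.26² = 0.0961 + 0.5329 + 0.0004 + 0.0676 = 0.6970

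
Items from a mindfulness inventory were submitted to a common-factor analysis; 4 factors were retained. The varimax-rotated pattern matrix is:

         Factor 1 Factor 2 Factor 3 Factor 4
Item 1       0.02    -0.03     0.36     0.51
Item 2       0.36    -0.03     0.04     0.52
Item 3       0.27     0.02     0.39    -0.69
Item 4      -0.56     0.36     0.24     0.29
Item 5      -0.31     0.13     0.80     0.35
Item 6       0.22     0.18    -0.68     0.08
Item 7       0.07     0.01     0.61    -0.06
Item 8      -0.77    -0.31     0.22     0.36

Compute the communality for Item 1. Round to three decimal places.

0.391

h² = 0.02² + (-0.03)² + 0.36² + 0.51² = 0.0004 + 0.0009 + 0.1296 + 0.2601 = 0.3910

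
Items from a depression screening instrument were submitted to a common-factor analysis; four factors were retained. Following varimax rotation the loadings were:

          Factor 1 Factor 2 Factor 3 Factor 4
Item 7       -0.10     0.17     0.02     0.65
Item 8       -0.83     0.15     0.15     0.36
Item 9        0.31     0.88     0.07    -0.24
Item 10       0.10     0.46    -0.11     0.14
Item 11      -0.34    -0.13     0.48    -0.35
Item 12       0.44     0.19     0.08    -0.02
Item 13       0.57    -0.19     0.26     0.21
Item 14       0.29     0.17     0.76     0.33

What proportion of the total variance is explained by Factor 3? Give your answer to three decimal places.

SS loadings for Factor 3 = 0.02² + 0.15² + 0.07² + (-0.11)² + 0.48² + 0.08² + 0.26² + 0.76² = 0.9219
Proportion of variance = 0.9219 / 8 = 0.1152.

0.115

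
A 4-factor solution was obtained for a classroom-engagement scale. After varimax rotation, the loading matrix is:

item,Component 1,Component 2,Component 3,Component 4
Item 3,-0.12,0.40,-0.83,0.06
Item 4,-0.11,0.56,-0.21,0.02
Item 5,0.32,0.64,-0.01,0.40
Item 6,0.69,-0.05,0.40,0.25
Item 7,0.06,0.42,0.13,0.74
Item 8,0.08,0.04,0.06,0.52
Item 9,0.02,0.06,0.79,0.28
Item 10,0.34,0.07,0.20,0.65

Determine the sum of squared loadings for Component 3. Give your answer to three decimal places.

1.578

SS loadings for Component 3 = (-0.83)² + (-0.21)² + (-0.01)² + 0.40² + 0.13² + 0.06² + 0.79² + 0.20² = 0.6889 + 0.0441 + 0.0001 + 0.1600 + 0.0169 + 0.0036 + 0.6241 + 0.0400 = 1.5777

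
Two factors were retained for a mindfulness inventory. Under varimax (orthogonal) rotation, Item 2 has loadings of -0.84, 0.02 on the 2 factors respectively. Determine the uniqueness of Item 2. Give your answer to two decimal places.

0.29

h² = (-0.84)² + 0.02² = 0.7056 + 0.0004 = 0.7060
Uniqueness u² = 1 − h² = 1 − 0.7060 = 0.2940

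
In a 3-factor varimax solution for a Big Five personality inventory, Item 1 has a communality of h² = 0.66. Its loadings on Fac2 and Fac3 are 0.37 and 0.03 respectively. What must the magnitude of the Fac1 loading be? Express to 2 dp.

Under orthogonal rotation h² = Σλ², so λ_Fac1² = h² − (0.1378) = 0.66 − 0.1378 = 0.5222.
|λ| = √0.5222 = 0.7226.

0.72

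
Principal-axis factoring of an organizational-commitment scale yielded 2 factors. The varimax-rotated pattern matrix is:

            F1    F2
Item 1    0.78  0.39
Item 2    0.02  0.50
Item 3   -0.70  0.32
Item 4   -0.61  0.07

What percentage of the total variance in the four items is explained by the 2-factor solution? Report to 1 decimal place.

SS loadings by factor: 1.4709, 0.5094; total = 1.9803.
Total variance with 4 standardized items is 4, so the solution explains 1.9803/4 = 0.4951 = 49.51%.

49.5%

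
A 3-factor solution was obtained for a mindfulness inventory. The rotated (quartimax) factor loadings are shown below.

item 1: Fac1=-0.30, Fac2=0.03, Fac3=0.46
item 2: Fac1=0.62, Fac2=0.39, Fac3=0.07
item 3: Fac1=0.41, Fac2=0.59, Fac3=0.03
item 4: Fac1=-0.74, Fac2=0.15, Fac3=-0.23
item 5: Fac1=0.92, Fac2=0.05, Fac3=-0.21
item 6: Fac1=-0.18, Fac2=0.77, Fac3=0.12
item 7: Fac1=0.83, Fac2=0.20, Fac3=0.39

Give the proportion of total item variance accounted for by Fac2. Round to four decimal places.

0.1656

SS loadings for Fac2 = 0.03² + 0.39² + 0.59² + 0.15² + 0.05² + 0.77² + 0.20² = 1.1590
Proportion of variance = 1.1590 / 7 = 0.1656.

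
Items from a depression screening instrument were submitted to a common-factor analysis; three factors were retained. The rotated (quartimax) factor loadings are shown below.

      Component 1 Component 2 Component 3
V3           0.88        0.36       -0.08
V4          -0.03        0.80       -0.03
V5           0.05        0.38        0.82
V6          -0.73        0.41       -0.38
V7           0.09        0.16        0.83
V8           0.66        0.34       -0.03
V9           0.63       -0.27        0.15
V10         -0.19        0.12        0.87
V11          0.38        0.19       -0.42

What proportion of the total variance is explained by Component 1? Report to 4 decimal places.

0.2591

SS loadings for Component 1 = 0.88² + (-0.03)² + 0.05² + (-0.73)² + 0.09² + 0.66² + 0.63² + (-0.19)² + 0.38² = 2.3318
Proportion of variance = 2.3318 / 9 = 0.2591.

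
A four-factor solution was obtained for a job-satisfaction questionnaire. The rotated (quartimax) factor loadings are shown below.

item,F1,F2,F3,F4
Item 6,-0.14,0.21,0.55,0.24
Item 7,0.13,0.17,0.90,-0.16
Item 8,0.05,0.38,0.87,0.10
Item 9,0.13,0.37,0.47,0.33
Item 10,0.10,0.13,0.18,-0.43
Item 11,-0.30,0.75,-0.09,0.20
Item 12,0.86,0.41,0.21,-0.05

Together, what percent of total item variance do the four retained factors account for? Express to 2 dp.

65.74%

SS loadings by factor: 0.8955, 1.1018, 2.1749, 0.4295; total = 4.6017.
Total variance with 7 standardized items is 7, so the solution explains 4.6017/7 = 0.6574 = 65.74%.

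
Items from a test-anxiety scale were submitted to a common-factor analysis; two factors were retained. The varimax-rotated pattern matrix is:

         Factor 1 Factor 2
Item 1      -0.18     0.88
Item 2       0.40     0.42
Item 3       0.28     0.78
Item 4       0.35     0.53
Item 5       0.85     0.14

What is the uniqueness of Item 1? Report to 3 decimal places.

0.193

h² = (-0.18)² + 0.88² = 0.0324 + 0.7744 = 0.8068
Uniqueness u² = 1 − h² = 1 − 0.8068 = 0.1932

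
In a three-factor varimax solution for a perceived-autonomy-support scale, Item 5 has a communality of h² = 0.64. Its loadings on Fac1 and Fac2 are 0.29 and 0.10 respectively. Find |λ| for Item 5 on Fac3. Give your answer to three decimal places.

Under orthogonal rotation h² = Σλ², so λ_Fac3² = h² − (0.0941) = 0.64 − 0.0941 = 0.5459.
|λ| = √0.5459 = 0.7389.

0.739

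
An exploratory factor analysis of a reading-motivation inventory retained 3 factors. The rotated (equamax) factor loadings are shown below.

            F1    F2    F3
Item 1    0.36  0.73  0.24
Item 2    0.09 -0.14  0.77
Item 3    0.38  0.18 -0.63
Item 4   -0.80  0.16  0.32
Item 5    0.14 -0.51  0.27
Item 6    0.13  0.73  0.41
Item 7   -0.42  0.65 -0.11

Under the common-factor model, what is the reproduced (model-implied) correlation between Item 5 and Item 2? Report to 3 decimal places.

0.292

r̂ = Σ λ_i·λ_j across factors = (0.14)(0.09) + (-0.51)(-0.14) + (0.27)(0.77)
  = +0.0126 +0.0714 +0.2079 = 0.2919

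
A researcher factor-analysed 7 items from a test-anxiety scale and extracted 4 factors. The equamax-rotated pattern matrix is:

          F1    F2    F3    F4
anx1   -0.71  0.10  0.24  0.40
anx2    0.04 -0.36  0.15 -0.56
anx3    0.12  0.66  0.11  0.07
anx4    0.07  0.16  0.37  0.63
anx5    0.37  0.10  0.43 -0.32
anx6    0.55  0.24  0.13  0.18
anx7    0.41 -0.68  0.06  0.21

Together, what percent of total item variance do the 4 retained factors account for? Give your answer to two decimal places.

Communalities: 0.7317, 0.4673, 0.4670, 0.5643, 0.4342, 0.4094, 0.6782; Σh² = 3.7521.
Total variance with 7 standardized items is 7, so the solution explains 3.7521/7 = 0.5360 = 53.60%.

53.60%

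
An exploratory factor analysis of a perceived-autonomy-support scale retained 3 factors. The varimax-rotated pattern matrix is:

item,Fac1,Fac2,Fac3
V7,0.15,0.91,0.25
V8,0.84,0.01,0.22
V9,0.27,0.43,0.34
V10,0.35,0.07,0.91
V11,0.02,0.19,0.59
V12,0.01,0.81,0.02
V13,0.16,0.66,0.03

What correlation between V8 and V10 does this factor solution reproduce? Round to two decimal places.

0.49

r̂ = Σ λ_i·λ_j across factors = (0.84)(0.35) + (0.01)(0.07) + (0.22)(0.91)
  = +0.2940 +0.0007 +0.2002 = 0.4949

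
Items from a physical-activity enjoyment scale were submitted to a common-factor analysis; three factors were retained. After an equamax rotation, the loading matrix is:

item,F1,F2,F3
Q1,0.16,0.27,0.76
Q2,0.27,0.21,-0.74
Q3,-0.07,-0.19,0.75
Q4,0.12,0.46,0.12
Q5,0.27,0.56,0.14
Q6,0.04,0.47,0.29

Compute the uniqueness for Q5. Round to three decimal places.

h² = 0.27² + 0.56² + 0.14² = 0.0729 + 0.3136 + 0.0196 = 0.4061
Uniqueness u² = 1 − h² = 1 − 0.4061 = 0.5939

0.594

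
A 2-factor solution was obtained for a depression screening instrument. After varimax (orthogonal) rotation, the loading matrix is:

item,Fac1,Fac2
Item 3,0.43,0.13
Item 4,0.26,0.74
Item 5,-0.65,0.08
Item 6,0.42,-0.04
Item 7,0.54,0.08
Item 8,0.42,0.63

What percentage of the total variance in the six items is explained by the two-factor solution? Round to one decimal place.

38.3%

Communalities: 0.2018, 0.6152, 0.4289, 0.1780, 0.2980, 0.5733; Σh² = 2.2952.
Total variance with 6 standardized items is 6, so the solution explains 2.2952/6 = 0.3825 = 38.25%.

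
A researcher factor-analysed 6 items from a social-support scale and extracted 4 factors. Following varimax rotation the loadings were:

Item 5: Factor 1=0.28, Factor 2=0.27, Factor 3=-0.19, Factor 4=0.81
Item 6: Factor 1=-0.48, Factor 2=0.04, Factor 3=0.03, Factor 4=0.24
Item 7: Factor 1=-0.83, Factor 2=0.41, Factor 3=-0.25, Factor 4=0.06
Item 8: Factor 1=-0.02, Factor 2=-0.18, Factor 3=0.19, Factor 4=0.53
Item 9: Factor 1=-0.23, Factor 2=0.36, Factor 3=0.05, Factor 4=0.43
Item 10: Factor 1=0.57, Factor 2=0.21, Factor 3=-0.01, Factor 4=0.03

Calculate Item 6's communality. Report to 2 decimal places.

h² = (-0.48)² + 0.04² + 0.03² + 0.24² = 0.2304 + 0.0016 + 0.0009 + 0.0576 = 0.2905

0.29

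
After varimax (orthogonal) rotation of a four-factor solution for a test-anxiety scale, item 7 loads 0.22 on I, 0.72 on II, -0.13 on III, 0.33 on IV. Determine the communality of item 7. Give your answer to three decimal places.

0.693

h² = 0.22² + 0.72² + (-0.13)² + 0.33² = 0.0484 + 0.5184 + 0.0169 + 0.1089 = 0.6926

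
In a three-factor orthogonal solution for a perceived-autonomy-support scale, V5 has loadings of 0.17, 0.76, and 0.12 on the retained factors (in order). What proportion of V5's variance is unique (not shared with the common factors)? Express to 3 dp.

h² = 0.17² + 0.76² + 0.12² = 0.0289 + 0.5776 + 0.0144 = 0.6209
Uniqueness u² = 1 − h² = 1 − 0.6209 = 0.3791

0.379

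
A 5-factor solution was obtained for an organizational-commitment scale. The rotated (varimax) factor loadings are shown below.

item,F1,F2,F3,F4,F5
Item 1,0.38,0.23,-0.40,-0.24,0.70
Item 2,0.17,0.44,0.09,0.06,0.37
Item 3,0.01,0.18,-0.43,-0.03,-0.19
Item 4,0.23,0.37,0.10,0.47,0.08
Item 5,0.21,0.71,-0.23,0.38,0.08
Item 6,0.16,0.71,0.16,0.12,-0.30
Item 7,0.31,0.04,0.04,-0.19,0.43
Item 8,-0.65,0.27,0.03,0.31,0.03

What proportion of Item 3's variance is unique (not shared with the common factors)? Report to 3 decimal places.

0.746

h² = 0.01² + 0.18² + (-0.43)² + (-0.03)² + (-0.19)² = 0.0001 + 0.0324 + 0.1849 + 0.0009 + 0.0361 = 0.2544
Uniqueness u² = 1 − h² = 1 − 0.2544 = 0.7456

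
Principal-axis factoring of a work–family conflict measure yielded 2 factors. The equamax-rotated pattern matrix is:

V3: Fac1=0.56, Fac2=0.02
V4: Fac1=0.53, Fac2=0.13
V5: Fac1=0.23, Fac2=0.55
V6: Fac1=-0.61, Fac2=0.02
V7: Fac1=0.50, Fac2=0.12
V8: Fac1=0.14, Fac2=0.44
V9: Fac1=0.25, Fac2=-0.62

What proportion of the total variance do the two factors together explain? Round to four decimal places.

Communalities: 0.3140, 0.2978, 0.3554, 0.3725, 0.2644, 0.2132, 0.4469; Σh² = 2.2642.
Total variance with 7 standardized items is 7, so the solution explains 2.2642/7 = 0.3235.

0.3235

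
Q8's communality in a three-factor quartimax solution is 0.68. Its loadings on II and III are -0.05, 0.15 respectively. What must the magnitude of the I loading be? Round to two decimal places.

0.81

Under orthogonal rotation h² = Σλ², so λ_I² = h² − (0.0250) = 0.68 − 0.0250 = 0.6550.
|λ| = √0.6550 = 0.8093.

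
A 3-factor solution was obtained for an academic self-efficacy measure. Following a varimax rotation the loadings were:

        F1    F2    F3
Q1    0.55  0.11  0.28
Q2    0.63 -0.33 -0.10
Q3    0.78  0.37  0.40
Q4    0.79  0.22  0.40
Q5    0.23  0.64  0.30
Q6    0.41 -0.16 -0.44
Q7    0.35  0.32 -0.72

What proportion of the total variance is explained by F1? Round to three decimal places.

SS loadings for F1 = 0.55² + 0.63² + 0.78² + 0.79² + 0.23² + 0.41² + 0.35² = 2.2754
Proportion of variance = 2.2754 / 7 = 0.3251.

0.325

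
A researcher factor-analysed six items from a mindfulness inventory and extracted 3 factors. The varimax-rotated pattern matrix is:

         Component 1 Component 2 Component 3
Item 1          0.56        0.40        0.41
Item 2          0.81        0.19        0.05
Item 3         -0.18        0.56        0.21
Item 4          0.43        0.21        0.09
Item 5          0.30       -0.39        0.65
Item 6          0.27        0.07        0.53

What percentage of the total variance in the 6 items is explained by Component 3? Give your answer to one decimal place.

SS loadings for Component 3 = 0.41² + 0.05² + 0.21² + 0.09² + 0.65² + 0.53² = 0.9262
With 6 standardized items, total variance = 6. Proportion = 0.9262/6 = 0.1544 → 15.44%.

15.4%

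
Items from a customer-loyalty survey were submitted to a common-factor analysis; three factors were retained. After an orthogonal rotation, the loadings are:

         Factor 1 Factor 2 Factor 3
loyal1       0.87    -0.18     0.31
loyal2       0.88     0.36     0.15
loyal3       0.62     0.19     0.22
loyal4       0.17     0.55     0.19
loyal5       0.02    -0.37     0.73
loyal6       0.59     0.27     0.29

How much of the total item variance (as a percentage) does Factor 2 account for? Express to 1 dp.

SS loadings for Factor 2 = (-0.18)² + 0.36² + 0.19² + 0.55² + (-0.37)² + 0.27² = 0.7104
With 6 standardized items, total variance = 6. Proportion = 0.7104/6 = 0.1184 → 11.84%.

11.8%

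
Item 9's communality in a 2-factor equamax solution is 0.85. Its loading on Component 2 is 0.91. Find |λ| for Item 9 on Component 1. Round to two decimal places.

Under orthogonal rotation h² = Σλ², so λ_Component 1² = h² − (0.8281) = 0.85 − 0.8281 = 0.0219.
|λ| = √0.0219 = 0.1480.

0.15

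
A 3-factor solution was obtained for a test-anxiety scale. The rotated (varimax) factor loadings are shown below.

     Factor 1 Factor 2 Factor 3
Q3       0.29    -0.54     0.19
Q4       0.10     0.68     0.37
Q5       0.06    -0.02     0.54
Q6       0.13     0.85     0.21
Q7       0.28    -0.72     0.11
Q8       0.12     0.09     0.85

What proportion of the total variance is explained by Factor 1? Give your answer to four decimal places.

0.0346

SS loadings for Factor 1 = 0.29² + 0.10² + 0.06² + 0.13² + 0.28² + 0.12² = 0.2074
Proportion of variance = 0.2074 / 6 = 0.0346.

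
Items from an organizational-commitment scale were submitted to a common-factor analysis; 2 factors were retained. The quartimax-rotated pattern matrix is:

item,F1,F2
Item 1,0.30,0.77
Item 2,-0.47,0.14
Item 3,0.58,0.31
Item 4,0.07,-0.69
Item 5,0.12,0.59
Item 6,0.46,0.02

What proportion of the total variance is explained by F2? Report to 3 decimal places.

0.256

SS loadings for F2 = 0.77² + 0.14² + 0.31² + (-0.69)² + 0.59² + 0.02² = 1.5332
Proportion of variance = 1.5332 / 6 = 0.2555.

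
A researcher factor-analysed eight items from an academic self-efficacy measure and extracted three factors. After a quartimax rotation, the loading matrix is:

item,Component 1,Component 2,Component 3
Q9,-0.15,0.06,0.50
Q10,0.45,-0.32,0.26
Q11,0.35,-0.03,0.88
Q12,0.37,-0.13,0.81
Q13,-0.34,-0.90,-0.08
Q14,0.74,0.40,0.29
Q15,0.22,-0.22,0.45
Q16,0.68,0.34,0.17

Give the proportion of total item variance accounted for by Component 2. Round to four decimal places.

SS loadings for Component 2 = 0.06² + (-0.32)² + (-0.03)² + (-0.13)² + (-0.90)² + 0.40² + (-0.22)² + 0.34² = 1.2578
Proportion of variance = 1.2578 / 8 = 0.1572.

0.1572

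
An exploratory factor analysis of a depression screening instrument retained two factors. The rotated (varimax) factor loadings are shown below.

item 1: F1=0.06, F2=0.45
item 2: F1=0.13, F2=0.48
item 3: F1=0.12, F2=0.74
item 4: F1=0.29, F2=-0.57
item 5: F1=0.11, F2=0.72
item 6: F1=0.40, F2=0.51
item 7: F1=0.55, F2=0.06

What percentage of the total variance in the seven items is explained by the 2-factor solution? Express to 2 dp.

38.30%

SS loadings by factor: 0.5936, 2.0875; total = 2.6811.
Total variance with 7 standardized items is 7, so the solution explains 2.6811/7 = 0.3830 = 38.30%.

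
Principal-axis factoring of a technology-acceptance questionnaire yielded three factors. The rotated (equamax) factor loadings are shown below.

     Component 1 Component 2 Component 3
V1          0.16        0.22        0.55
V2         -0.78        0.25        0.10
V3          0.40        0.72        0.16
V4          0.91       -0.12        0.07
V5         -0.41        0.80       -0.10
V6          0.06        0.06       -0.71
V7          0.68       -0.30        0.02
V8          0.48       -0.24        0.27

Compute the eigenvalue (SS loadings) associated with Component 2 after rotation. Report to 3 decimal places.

SS loadings for Component 2 = 0.22² + 0.25² + 0.72² + (-0.12)² + 0.80² + 0.06² + (-0.30)² + (-0.24)² = 0.0484 + 0.0625 + 0.5184 + 0.0144 + 0.6400 + 0.0036 + 0.0900 + 0.0576 = 1.4349

1.435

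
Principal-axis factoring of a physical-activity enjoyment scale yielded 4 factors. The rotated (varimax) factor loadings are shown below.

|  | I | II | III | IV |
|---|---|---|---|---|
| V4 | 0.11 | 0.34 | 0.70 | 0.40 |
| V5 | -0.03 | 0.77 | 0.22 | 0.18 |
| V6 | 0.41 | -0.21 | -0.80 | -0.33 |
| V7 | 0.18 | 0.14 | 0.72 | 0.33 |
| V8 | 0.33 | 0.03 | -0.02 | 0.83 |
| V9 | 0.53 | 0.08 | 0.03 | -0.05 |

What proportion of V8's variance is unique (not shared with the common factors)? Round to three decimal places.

0.201

h² = 0.33² + 0.03² + (-0.02)² + 0.83² = 0.1089 + 0.0009 + 0.0004 + 0.6889 = 0.7991
Uniqueness u² = 1 − h² = 1 − 0.7991 = 0.2009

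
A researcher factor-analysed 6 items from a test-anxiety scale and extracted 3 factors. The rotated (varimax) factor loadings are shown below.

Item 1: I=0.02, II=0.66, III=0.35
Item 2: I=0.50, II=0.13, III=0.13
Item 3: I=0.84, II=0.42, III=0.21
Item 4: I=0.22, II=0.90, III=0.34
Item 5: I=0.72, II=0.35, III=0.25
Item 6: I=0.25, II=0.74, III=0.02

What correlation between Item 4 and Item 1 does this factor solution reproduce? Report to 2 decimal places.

0.72

r̂ = Σ λ_i·λ_j across factors = (0.22)(0.02) + (0.90)(0.66) + (0.34)(0.35)
  = +0.0044 +0.5940 +0.1190 = 0.7174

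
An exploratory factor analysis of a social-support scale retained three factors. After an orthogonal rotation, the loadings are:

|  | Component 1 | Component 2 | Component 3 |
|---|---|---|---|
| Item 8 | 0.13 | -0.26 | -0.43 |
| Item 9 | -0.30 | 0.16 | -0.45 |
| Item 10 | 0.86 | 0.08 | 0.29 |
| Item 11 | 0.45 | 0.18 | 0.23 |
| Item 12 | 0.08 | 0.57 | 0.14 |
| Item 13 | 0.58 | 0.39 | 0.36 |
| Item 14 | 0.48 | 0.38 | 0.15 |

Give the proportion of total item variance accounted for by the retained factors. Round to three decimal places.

SS loadings by factor: 1.6222, 0.7534, 0.6961; total = 3.0717.
Total variance with 7 standardized items is 7, so the solution explains 3.0717/7 = 0.4388.

0.439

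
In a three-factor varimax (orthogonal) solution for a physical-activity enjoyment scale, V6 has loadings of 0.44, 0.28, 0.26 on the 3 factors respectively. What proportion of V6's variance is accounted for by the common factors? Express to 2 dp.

h² = 0.44² + 0.28² + 0.26² = 0.1936 + 0.0784 + 0.0676 = 0.3396

0.34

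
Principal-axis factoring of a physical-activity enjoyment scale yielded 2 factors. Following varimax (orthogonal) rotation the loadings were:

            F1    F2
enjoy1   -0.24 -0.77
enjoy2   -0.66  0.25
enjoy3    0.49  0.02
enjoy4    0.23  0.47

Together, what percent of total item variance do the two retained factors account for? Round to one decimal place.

SS loadings by factor: 0.7862, 0.8767; total = 1.6629.
Total variance with 4 standardized items is 4, so the solution explains 1.6629/4 = 0.4157 = 41.57%.

41.6%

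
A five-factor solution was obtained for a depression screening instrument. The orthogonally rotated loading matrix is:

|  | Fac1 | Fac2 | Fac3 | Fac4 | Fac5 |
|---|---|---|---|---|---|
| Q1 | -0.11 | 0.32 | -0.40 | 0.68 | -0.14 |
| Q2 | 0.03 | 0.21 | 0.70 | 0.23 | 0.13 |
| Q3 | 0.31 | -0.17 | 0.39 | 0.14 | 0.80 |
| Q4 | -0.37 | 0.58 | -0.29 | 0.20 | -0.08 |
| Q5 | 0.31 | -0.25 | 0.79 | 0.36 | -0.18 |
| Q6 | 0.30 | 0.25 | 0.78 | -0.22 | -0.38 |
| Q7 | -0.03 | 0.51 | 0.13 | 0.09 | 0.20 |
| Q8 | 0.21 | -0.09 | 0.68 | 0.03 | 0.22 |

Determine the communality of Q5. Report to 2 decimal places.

h² = 0.31² + (-0.25)² + 0.79² + 0.36² + (-0.18)² = 0.0961 + 0.0625 + 0.6241 + 0.1296 + 0.0324 = 0.9447

0.94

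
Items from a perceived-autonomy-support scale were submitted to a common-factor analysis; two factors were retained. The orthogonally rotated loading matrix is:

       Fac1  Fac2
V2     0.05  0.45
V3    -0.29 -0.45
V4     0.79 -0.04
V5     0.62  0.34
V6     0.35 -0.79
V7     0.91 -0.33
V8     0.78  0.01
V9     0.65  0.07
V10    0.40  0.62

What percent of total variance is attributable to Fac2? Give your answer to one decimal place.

18.3%

SS loadings for Fac2 = 0.45² + (-0.45)² + (-0.04)² + 0.34² + (-0.79)² + (-0.33)² + 0.01² + 0.07² + 0.62² = 1.6446
With 9 standardized items, total variance = 9. Proportion = 1.6446/9 = 0.1827 → 18.27%.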